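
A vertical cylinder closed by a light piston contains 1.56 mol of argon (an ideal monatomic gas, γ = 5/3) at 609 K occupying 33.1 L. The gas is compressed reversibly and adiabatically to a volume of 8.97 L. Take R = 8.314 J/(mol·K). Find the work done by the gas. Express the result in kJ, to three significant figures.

Adiabatic: TV^(γ−1) = const with γ = 5/3.
T₂ = T₁ (V₁/V₂)^(γ−1) = 609 × (33.1/8.97)^0.667 = 609 × 2.388 = 1454 K.
W_by = nCᵥ(T₁ − T₂) = (1.56)(12.47)(609 − 1454) = -16444 J.

W ≈ -16.4 kJ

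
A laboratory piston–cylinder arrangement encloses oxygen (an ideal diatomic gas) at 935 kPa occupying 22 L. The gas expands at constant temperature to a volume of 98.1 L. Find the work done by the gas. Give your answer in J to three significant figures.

Isothermal: W = nRT ln(V₂/V₁) = P₁V₁ ln(V₂/V₁).
P₁V₁ = (935 kPa)(22 L) = 20570 J.
W = 20570 × ln(98.1/22) = 20570 × 1.495
W_by_gas = 30751 J.

W ≈ 30800 J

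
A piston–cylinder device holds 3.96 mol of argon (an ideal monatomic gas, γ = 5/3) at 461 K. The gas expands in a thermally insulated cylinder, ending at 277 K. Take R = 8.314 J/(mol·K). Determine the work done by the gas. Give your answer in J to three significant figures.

W ≈ 9090 J

Adiabatic ⇒ Q = 0, so W_by = −ΔU = nCᵥ(T₁ − T₂).
Cᵥ = 3R/2 = 12.47 J/(mol·K).
W = (3.96)(12.47)(461 − 277) = 9087 J.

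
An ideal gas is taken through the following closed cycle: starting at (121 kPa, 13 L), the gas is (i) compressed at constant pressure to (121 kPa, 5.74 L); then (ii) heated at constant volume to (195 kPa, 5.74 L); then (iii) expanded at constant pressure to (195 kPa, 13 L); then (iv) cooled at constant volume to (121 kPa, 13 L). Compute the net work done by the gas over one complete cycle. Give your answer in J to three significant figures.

W_net ≈ 537 J

Constant-volume legs do no work.
W(i) = (121)(5.74 − 13) = -878.5 J; W(iii) = (195)(13 − 5.74) = 1416 J.
W_net = -878.5 + 1416 = 537.2 J (the clockwise enclosed area).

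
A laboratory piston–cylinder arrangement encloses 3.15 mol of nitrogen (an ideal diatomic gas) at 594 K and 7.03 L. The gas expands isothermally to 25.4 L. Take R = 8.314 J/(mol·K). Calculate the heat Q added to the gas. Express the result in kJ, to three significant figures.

Q ≈ 20.0 kJ

Isothermal ⇒ ΔU = 0, so Q = W = nRT ln(V₂/V₁).
Q = (3.15)(8.314)(594) ln(25.4/7.03) = 15556 × 1.285 = 19983 J.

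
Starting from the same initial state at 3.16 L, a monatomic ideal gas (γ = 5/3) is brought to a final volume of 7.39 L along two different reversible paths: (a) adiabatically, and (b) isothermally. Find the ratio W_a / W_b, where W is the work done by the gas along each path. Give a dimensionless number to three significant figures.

Path (a) adiabatic: W = P₁V₁(1 − (V₁/V₂)^(γ−1))/(γ−1) → W_a/(P₁V₁) = 0.6486.
Path (b) isothermal: W = P₁V₁ ln(V₂/V₁) → W_b/(P₁V₁) = 0.8496.
W_a / W_b = 0.6486 / 0.8496 = 0.7635.

W_a / W_b ≈ 0.763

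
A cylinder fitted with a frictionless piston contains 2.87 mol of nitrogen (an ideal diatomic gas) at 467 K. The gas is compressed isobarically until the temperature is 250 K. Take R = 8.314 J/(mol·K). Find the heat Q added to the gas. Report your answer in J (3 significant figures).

Isobaric: W = nRΔT = (2.87)(8.314)(-217) = -5178 J.
ΔU = nCᵥΔT with Cᵥ = 5R/2: ΔU = (2.87)(20.79)(-217) = -12945 J.
Q = ΔU + W = -12945 − 5178 = -18123 J.

Q ≈ -18100 J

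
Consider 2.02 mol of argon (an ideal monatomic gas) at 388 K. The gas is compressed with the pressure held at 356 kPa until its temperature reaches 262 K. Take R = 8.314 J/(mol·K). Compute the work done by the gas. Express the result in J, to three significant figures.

Isobaric: W = P ΔV = nR ΔT.
W = (2.02)(8.314)(262 − 388) = -2116 J.

W ≈ -2120 J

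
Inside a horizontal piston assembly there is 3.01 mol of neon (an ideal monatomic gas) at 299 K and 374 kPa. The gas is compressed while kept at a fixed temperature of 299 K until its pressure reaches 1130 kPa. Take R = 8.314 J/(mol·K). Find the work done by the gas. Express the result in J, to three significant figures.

Isothermal process: W = nRT ln(V₂/V₁) = nRT ln(P₁/P₂).
W = (3.01)(8.314)(299) × ln(374/1130)
  = 7483 × ln(0.331) = 7483 × -1.106
W_by_gas = -8274 J.

W ≈ -8270 J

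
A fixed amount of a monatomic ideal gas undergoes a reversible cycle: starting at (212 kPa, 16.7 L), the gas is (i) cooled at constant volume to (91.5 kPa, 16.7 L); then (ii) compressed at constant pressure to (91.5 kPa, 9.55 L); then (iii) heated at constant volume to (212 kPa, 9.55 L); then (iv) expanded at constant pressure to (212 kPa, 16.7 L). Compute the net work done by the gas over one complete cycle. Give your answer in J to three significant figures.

W_net ≈ 862 J

Constant-volume legs do no work.
W(ii) = (91.5)(9.55 − 16.7) = -654.2 J; W(iv) = (212)(16.7 − 9.55) = 1516 J.
W_net = -654.2 + 1516 = 861.6 J (the clockwise enclosed area).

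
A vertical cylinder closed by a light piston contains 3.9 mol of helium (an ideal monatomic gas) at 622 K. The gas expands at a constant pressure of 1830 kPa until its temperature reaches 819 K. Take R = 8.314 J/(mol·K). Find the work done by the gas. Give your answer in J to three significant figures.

Isobaric: W = P ΔV = nR ΔT.
W = (3.9)(8.314)(819 − 622) = 6388 J.

W ≈ 6390 J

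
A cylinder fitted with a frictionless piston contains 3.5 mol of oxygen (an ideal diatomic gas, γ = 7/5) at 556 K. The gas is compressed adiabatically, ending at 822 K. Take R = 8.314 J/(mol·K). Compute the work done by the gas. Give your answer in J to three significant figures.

Adiabatic ⇒ Q = 0, so W_by = −ΔU = nCᵥ(T₁ − T₂).
Cᵥ = 5R/2 = 20.79 J/(mol·K).
W = (3.5)(20.79)(556 − 822) = -19351 J.

W ≈ -19400 J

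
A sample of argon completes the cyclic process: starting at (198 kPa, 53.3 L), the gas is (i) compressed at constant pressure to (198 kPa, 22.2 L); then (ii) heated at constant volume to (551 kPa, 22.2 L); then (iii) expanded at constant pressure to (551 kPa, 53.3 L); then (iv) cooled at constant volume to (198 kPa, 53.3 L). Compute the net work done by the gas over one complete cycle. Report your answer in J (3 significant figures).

Constant-volume legs do no work.
W(i) = (198)(22.2 − 53.3) = -6158 J; W(iii) = (551)(53.3 − 22.2) = 17136 J.
W_net = -6158 + 17136 = 10978 J (the clockwise enclosed area).

W_net ≈ 11000 J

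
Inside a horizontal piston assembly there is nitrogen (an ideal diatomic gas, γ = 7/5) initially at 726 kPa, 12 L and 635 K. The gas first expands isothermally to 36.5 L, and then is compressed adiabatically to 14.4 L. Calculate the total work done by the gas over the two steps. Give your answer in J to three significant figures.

W_total ≈ -125 J

Step 1 (isothermal): W = P₁V₁ ln(V₂/V₁) = (8712) ln(36.5/12) = 9691 J.
After step 1: P = 238.7 kPa, V = 36.5 L, T = 635 K.
Step 2 (adiabatic): W = (P₁V₁ − P₂V₂)/(γ−1) = (8712 − 12638)/0.4 = -9816 J.
W_total = 9691 − 9816 = -124.6 J.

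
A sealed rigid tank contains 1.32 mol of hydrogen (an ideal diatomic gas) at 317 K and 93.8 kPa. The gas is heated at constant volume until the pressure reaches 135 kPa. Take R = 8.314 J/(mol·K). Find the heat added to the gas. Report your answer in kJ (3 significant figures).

Constant volume ⇒ W = 0, so Q = ΔU = nCᵥΔT with Cᵥ = 5R/2 = 20.79 J/(mol·K).
At constant V, T₂/T₁ = P₂/P₁ ⇒ ΔT = T₁(P₂/P₁ − 1) = 317·(135/93.8 − 1) = 139.2 K.
ΔU = (1.32)(20.79)(139.2) = 3820 J.

Q ≈ 3.82 kJ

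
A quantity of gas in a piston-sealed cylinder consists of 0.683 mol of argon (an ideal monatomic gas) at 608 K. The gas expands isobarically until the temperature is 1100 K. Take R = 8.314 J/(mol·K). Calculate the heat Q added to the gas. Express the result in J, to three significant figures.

Q ≈ 6980 J

Isobaric: W = nRΔT = (0.683)(8.314)(492) = 2794 J.
ΔU = nCᵥΔT with Cᵥ = 3R/2: ΔU = (0.683)(12.47)(492) = 4191 J.
Q = ΔU + W = 4191 + 2794 = 6985 J.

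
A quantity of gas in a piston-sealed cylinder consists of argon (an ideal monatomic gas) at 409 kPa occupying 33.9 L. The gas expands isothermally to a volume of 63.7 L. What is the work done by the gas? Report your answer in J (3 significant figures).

W ≈ 8750 J

Isothermal: W = nRT ln(V₂/V₁) = P₁V₁ ln(V₂/V₁).
P₁V₁ = (409 kPa)(33.9 L) = 13865 J.
W = 13865 × ln(63.7/33.9) = 13865 × 0.6308
W_by_gas = 8746 J.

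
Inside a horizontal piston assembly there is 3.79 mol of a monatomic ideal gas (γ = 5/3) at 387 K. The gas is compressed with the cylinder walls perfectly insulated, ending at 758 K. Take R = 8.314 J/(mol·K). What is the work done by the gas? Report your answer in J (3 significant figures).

W ≈ -17500 J

Adiabatic ⇒ Q = 0, so W_by = −ΔU = nCᵥ(T₁ − T₂).
Cᵥ = 3R/2 = 12.47 J/(mol·K).
W = (3.79)(12.47)(387 − 758) = -17535 J.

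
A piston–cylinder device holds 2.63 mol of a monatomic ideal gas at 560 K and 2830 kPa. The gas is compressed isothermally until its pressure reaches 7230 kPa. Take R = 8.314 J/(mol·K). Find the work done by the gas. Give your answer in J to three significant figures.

W ≈ -11500 J

Isothermal process: W = nRT ln(V₂/V₁) = nRT ln(P₁/P₂).
W = (2.63)(8.314)(560) × ln(2830/7230)
  = 12245 × ln(0.3914) = 12245 × -0.938
W_by_gas = -11485 J.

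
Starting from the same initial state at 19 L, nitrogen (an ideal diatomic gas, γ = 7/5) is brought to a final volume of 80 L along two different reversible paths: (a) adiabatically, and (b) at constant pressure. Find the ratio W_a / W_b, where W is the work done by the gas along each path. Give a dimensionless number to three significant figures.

Path (a) adiabatic: W = P₁V₁(1 − (V₁/V₂)^(γ−1))/(γ−1) → W_a/(P₁V₁) = 1.093.
Path (b) isobaric: W = P₁(V₂ − V₁) → W_b/(P₁V₁) = 3.211.
W_a / W_b = 1.093 / 3.211 = 0.3405.

W_a / W_b ≈ 0.341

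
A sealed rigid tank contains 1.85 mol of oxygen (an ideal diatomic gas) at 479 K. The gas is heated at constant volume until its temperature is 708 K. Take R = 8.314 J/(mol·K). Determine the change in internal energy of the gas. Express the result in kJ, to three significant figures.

ΔU ≈ 8.81 kJ

Constant volume ⇒ W = 0, so Q = ΔU = nCᵥΔT with Cᵥ = 5R/2 = 20.79 J/(mol·K).
ΔU = (1.85)(20.79)(708 − 479) = 8806 J.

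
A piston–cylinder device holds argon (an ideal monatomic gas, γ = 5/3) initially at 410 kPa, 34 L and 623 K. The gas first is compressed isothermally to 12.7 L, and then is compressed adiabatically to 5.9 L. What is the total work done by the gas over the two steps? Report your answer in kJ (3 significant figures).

W_total ≈ -27.7 kJ

Step 1 (isothermal): W = P₁V₁ ln(V₂/V₁) = (13940) ln(12.7/34) = -13728 J.
After step 1: P = 1098 kPa, V = 12.7 L, T = 623 K.
Step 2 (adiabatic): W = (P₁V₁ − P₂V₂)/(γ−1) = (13940 − 23240)/0.667 = -13950 J.
W_total = -13728 − 13950 = -27677 J.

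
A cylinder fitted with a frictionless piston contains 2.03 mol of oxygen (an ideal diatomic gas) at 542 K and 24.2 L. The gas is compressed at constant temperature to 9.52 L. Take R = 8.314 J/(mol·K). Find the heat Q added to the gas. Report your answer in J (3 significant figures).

Q ≈ -8530 J

Isothermal ⇒ ΔU = 0, so Q = W = nRT ln(V₂/V₁).
Q = (2.03)(8.314)(542) ln(9.52/24.2) = 9148 × -0.933 = -8534 J.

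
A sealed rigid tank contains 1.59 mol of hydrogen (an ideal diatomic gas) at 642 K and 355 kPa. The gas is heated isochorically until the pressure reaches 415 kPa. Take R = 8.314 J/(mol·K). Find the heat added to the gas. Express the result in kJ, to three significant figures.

Q ≈ 3.59 kJ

Constant volume ⇒ W = 0, so Q = ΔU = nCᵥΔT with Cᵥ = 5R/2 = 20.79 J/(mol·K).
At constant V, T₂/T₁ = P₂/P₁ ⇒ ΔT = T₁(P₂/P₁ − 1) = 642·(415/355 − 1) = 108.5 K.
ΔU = (1.59)(20.79)(108.5) = 3586 J.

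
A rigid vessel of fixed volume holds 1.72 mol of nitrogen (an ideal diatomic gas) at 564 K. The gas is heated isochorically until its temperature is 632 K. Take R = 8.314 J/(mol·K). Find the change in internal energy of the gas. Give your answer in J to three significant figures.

ΔU ≈ 2430 J

Constant volume ⇒ W = 0, so Q = ΔU = nCᵥΔT with Cᵥ = 5R/2 = 20.79 J/(mol·K).
ΔU = (1.72)(20.79)(632 − 564) = 2431 J.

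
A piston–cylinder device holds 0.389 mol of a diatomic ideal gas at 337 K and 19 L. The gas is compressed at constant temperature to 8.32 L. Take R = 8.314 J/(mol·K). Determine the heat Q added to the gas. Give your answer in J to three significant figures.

Isothermal ⇒ ΔU = 0, so Q = W = nRT ln(V₂/V₁).
Q = (0.389)(8.314)(337) ln(8.32/19) = 1090 × -0.8258 = -900 J.

Q ≈ -900 J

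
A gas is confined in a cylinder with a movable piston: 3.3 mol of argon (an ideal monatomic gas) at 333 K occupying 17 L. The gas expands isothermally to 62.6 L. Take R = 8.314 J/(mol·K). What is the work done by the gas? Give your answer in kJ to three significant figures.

W ≈ 11.9 kJ

Isothermal: W = nRT ln(V₂/V₁).
W = (3.3)(8.314)(333) × ln(62.6/17)
  = 9136 × 1.304
W_by_gas = 11910 J.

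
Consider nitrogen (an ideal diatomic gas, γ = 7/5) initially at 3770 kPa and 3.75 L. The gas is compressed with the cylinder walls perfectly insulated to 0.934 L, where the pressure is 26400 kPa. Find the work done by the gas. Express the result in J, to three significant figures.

Adiabatic: W = (P₁V₁ − P₂V₂)/(γ − 1) with γ = 7/5.
P₁V₁ = 14138 J, P₂V₂ = 24658 J.
W = (14138 − 24658) / 0.4 = -26300 J.

W ≈ -26300 J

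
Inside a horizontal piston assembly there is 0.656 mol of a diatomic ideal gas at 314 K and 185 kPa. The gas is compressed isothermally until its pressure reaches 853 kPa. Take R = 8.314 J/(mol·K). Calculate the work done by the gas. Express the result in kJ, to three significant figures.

W ≈ -2.62 kJ

Isothermal process: W = nRT ln(V₂/V₁) = nRT ln(P₁/P₂).
W = (0.656)(8.314)(314) × ln(185/853)
  = 1713 × ln(0.2169) = 1713 × -1.528
W_by_gas = -2617 J.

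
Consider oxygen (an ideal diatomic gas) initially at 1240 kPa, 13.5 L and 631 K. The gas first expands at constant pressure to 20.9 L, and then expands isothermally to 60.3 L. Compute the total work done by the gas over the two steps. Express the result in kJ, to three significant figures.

W_total ≈ 36.6 kJ

Step 1 (isobaric): W = PΔV = (1240 kPa)(20.9 − 13.5 L) = 9176 J.
After step 1: P = 1240 kPa, V = 20.9 L, T = 976.9 K.
Step 2 (isothermal): W = P₁V₁ ln(V₂/V₁) = (25916) ln(60.3/20.9) = 27460 J.
W_total = 9176 + 27460 = 36636 J.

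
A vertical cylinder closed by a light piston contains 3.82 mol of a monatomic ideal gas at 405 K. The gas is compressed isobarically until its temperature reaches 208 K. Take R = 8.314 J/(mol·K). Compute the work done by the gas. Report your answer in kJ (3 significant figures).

W ≈ -6.26 kJ

Isobaric: W = P ΔV = nR ΔT.
W = (3.82)(8.314)(208 − 405) = -6257 J.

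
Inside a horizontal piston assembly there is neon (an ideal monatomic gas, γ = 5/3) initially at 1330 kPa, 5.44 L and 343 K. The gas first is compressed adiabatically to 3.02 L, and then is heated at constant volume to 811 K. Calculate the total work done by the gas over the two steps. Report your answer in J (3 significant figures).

W_total ≈ -5210 J

Step 1 (adiabatic): W = (P₁V₁ − P₂V₂)/(γ−1) = (7235 − 10711)/0.667 = -5214 J.
Step 2 (isochoric): W = 0 (constant volume).
W_total = -5214 + 0 = -5214 J.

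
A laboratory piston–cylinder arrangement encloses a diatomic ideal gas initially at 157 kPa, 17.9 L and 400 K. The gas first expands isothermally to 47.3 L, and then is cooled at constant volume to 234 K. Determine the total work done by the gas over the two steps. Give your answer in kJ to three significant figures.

W_total ≈ 2.73 kJ

Step 1 (isothermal): W = P₁V₁ ln(V₂/V₁) = (2810) ln(47.3/17.9) = 2731 J.
Step 2 (isochoric): W = 0 (constant volume).
W_total = 2731 + 0 = 2731 J.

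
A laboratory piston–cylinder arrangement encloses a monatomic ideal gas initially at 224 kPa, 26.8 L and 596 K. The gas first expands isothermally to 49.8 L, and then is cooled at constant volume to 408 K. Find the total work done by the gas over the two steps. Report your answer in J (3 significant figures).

Step 1 (isothermal): W = P₁V₁ ln(V₂/V₁) = (6003) ln(49.8/26.8) = 3720 J.
Step 2 (isochoric): W = 0 (constant volume).
W_total = 3720 + 0 = 3720 J.

W_total ≈ 3720 J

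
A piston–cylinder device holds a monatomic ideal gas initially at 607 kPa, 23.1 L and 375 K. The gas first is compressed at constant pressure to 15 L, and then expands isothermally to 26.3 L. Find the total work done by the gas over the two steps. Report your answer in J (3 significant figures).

Step 1 (isobaric): W = PΔV = (607 kPa)(15 − 23.1 L) = -4917 J.
After step 1: P = 607 kPa, V = 15 L, T = 243.5 K.
Step 2 (isothermal): W = P₁V₁ ln(V₂/V₁) = (9105) ln(26.3/15) = 5113 J.
W_total = -4917 + 5113 = 195.9 J.

W_total ≈ 196 J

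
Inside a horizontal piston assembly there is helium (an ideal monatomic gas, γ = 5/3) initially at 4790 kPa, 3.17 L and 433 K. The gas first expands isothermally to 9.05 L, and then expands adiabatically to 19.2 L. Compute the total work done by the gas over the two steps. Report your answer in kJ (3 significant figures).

Step 1 (isothermal): W = P₁V₁ ln(V₂/V₁) = (15184) ln(9.05/3.17) = 15929 J.
After step 1: P = 1678 kPa, V = 9.05 L, T = 433 K.
Step 2 (adiabatic): W = (P₁V₁ − P₂V₂)/(γ−1) = (15184 − 9197)/0.667 = 8982 J.
W_total = 15929 + 8982 = 24910 J.

W_total ≈ 24.9 kJ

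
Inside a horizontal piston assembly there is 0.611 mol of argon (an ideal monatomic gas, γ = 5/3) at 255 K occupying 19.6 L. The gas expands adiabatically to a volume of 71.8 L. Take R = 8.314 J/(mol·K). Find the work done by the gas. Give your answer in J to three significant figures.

Adiabatic: TV^(γ−1) = const with γ = 5/3.
T₂ = T₁ (V₁/V₂)^(γ−1) = 255 × (19.6/71.8)^0.667 = 255 × 0.4208 = 107.3 K.
W_by = nCᵥ(T₁ − T₂) = (0.611)(12.47)(255 − 107.3) = 1125 J.

W ≈ 1130 J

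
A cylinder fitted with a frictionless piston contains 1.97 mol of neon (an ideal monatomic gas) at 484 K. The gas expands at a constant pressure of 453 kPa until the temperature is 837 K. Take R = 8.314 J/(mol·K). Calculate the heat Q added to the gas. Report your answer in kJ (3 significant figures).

Q ≈ 14.5 kJ

Isobaric: W = nRΔT = (1.97)(8.314)(353) = 5782 J.
ΔU = nCᵥΔT with Cᵥ = 3R/2: ΔU = (1.97)(12.47)(353) = 8672 J.
Q = ΔU + W = 8672 + 5782 = 14454 J.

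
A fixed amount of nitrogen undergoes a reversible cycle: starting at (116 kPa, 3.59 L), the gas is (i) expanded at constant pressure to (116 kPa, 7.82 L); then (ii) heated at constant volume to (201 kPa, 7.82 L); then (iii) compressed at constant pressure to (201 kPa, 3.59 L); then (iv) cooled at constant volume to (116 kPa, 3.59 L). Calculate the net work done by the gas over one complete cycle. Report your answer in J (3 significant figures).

Constant-volume legs do no work.
W(i) = (116)(7.82 − 3.59) = 490.7 J; W(iii) = (201)(3.59 − 7.82) = -850.2 J.
W_net = 490.7 − 850.2 = -359.6 J (the counter-clockwise enclosed area).

W_net ≈ -360 J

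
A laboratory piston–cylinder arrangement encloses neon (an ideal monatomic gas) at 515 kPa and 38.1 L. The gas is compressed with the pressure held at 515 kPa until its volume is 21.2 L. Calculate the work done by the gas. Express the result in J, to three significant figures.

Isobaric: W = P ΔV.
W = (515 kPa)(21.2 − 38.1 L) = (515)(-16.9) = -8704 J.

W ≈ -8700 J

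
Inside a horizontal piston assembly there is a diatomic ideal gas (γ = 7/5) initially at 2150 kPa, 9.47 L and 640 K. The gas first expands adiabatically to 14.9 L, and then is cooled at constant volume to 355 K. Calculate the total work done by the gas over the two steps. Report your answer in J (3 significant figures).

Step 1 (adiabatic): W = (P₁V₁ − P₂V₂)/(γ−1) = (20360 − 16985)/0.4 = 8440 J.
Step 2 (isochoric): W = 0 (constant volume).
W_total = 8440 + 0 = 8440 J.

W_total ≈ 8440 J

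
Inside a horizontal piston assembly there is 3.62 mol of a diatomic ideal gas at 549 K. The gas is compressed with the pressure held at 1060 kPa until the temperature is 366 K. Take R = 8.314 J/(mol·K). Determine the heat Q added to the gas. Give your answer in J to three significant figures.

Isobaric: W = nRΔT = (3.62)(8.314)(-183) = -5508 J.
ΔU = nCᵥΔT with Cᵥ = 5R/2: ΔU = (3.62)(20.79)(-183) = -13769 J.
Q = ΔU + W = -13769 − 5508 = -19277 J.

Q ≈ -19300 J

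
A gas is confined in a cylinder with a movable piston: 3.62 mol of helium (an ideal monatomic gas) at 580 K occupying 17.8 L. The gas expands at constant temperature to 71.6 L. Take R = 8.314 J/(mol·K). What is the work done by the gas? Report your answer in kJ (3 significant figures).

W ≈ 24.3 kJ

Isothermal: W = nRT ln(V₂/V₁).
W = (3.62)(8.314)(580) × ln(71.6/17.8)
  = 17456 × 1.392
W_by_gas = 24297 J.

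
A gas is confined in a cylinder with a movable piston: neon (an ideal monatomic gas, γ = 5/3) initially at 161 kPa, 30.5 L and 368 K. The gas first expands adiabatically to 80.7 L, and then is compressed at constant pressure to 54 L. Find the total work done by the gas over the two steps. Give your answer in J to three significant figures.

Step 1 (adiabatic): W = (P₁V₁ − P₂V₂)/(γ−1) = (4910 − 2567)/0.667 = 3515 J.
After step 1: P = 31.81 kPa, V = 80.7 L, T = 192.4 K.
Step 2 (isobaric): W = PΔV = (31.81 kPa)(54 − 80.7 L) = -849.3 J.
W_total = 3515 − 849.3 = 2666 J.

W_total ≈ 2670 J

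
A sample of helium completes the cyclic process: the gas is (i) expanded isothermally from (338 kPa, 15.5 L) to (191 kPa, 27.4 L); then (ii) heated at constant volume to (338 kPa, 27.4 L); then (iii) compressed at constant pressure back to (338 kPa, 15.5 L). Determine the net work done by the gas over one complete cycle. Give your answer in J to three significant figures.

W_net ≈ -1040 J

Leg (i): W = PᵢVᵢ ln(V_f/Vᵢ) = (5239) ln(27.4/15.5) = 2985 J.
Leg (ii): W = 0.
Leg (iii): W = PΔV = (338)(15.5 − 27.4) = -4022 J.
W_net = 2985 − 4022 = -1038 J.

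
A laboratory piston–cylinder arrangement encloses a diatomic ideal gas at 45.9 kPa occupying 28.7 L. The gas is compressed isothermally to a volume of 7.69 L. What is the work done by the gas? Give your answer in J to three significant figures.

W ≈ -1730 J

Isothermal: W = nRT ln(V₂/V₁) = P₁V₁ ln(V₂/V₁).
P₁V₁ = (45.9 kPa)(28.7 L) = 1317 J.
W = 1317 × ln(7.69/28.7) = 1317 × -1.317
W_by_gas = -1735 J.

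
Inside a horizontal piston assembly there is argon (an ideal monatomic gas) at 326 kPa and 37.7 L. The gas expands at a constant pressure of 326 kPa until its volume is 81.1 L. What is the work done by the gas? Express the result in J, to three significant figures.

Isobaric: W = P ΔV.
W = (326 kPa)(81.1 − 37.7 L) = (326)(43.4) = 14148 J.

W ≈ 14100 J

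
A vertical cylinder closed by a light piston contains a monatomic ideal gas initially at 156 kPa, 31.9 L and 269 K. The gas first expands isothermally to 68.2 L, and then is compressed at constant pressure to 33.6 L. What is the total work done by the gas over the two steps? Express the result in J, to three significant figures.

Step 1 (isothermal): W = P₁V₁ ln(V₂/V₁) = (4976) ln(68.2/31.9) = 3781 J.
After step 1: P = 72.97 kPa, V = 68.2 L, T = 269 K.
Step 2 (isobaric): W = PΔV = (72.97 kPa)(33.6 − 68.2 L) = -2525 J.
W_total = 3781 − 2525 = 1257 J.

W_total ≈ 1260 J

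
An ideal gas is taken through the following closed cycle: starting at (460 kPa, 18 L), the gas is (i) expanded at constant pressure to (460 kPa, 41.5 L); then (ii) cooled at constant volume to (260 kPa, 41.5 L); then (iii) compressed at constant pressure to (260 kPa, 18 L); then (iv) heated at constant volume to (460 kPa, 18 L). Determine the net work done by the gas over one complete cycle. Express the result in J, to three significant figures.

Constant-volume legs do no work.
W(i) = (460)(41.5 − 18) = 10810 J; W(iii) = (260)(18 − 41.5) = -6110 J.
W_net = 10810 − 6110 = 4700 J (the clockwise enclosed area).

W_net ≈ 4700 J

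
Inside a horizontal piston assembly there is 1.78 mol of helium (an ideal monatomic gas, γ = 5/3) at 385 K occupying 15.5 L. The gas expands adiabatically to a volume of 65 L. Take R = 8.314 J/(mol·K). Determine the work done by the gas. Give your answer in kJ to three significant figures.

Adiabatic: TV^(γ−1) = const with γ = 5/3.
T₂ = T₁ (V₁/V₂)^(γ−1) = 385 × (15.5/65)^0.667 = 385 × 0.3845 = 148 K.
W_by = nCᵥ(T₁ − T₂) = (1.78)(12.47)(385 − 148) = 5260 J.

W ≈ 5.26 kJ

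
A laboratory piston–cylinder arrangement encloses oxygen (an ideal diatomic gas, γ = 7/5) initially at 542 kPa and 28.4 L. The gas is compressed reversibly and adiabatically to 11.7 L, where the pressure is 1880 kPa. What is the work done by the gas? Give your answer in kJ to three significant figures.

Adiabatic: W = (P₁V₁ − P₂V₂)/(γ − 1) with γ = 7/5.
P₁V₁ = 15393 J, P₂V₂ = 21996 J.
W = (15393 − 21996) / 0.4 = -16508 J.

W ≈ -16.5 kJ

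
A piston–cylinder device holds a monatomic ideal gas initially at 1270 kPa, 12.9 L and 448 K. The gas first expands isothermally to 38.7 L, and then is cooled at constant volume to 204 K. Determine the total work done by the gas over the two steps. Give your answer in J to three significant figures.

Step 1 (isothermal): W = P₁V₁ ln(V₂/V₁) = (16383) ln(38.7/12.9) = 17999 J.
Step 2 (isochoric): W = 0 (constant volume).
W_total = 17999 + 0 = 17999 J.

W_total ≈ 18000 J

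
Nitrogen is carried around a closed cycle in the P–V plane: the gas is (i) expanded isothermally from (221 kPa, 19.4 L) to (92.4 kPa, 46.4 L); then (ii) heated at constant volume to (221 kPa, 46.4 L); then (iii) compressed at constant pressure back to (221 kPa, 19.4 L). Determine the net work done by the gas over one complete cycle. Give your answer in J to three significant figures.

W_net ≈ -2230 J

Leg (i): W = PᵢVᵢ ln(V_f/Vᵢ) = (4287) ln(46.4/19.4) = 3739 J.
Leg (ii): W = 0.
Leg (iii): W = PΔV = (221)(19.4 − 46.4) = -5967 J.
W_net = 3739 − 5967 = -2228 J.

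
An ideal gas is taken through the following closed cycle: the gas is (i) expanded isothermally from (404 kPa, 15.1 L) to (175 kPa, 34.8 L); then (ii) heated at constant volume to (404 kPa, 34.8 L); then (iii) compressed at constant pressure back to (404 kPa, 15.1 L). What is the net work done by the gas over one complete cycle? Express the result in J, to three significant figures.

W_net ≈ -2870 J

Leg (i): W = PᵢVᵢ ln(V_f/Vᵢ) = (6100) ln(34.8/15.1) = 5093 J.
Leg (ii): W = 0.
Leg (iii): W = PΔV = (404)(15.1 − 34.8) = -7959 J.
W_net = 5093 − 7959 = -2865 J.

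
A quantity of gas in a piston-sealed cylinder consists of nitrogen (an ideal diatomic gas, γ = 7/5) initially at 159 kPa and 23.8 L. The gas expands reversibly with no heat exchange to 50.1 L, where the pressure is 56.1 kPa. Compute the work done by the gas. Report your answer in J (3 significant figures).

W ≈ 2430 J

Adiabatic: W = (P₁V₁ − P₂V₂)/(γ − 1) with γ = 7/5.
P₁V₁ = 3784 J, P₂V₂ = 2811 J.
W = (3784 − 2811) / 0.4 = 2434 J.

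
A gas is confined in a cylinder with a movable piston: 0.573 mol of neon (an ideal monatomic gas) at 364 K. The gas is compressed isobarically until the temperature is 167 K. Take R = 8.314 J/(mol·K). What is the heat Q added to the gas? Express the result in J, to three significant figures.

Isobaric: W = nRΔT = (0.573)(8.314)(-197) = -938.5 J.
ΔU = nCᵥΔT with Cᵥ = 3R/2: ΔU = (0.573)(12.47)(-197) = -1408 J.
Q = ΔU + W = -1408 − 938.5 = -2346 J.

Q ≈ -2350 J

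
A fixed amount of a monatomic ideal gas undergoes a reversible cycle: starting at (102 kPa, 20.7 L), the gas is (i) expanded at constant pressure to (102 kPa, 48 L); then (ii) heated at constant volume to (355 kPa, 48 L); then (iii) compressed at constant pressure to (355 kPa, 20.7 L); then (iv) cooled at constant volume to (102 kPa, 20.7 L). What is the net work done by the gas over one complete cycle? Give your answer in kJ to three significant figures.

Constant-volume legs do no work.
W(i) = (102)(48 − 20.7) = 2785 J; W(iii) = (355)(20.7 − 48) = -9692 J.
W_net = 2785 − 9692 = -6907 J (the counter-clockwise enclosed area).

W_net ≈ -6.91 kJ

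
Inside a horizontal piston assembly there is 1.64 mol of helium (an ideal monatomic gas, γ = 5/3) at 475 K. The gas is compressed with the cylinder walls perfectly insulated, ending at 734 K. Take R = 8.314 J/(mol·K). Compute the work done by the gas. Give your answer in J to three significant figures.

Adiabatic ⇒ Q = 0, so W_by = −ΔU = nCᵥ(T₁ − T₂).
Cᵥ = 3R/2 = 12.47 J/(mol·K).
W = (1.64)(12.47)(475 − 734) = -5297 J.

W ≈ -5300 J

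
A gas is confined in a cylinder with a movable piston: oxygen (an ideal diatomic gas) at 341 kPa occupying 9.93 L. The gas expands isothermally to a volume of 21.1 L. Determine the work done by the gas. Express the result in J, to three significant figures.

W ≈ 2550 J

Isothermal: W = nRT ln(V₂/V₁) = P₁V₁ ln(V₂/V₁).
P₁V₁ = (341 kPa)(9.93 L) = 3386 J.
W = 3386 × ln(21.1/9.93) = 3386 × 0.7537
W_by_gas = 2552 J.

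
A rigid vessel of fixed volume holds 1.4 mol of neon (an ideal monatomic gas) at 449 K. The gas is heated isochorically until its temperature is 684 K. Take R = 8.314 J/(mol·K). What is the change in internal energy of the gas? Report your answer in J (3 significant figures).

Constant volume ⇒ W = 0, so Q = ΔU = nCᵥΔT with Cᵥ = 3R/2 = 12.47 J/(mol·K).
ΔU = (1.4)(12.47)(684 − 449) = 4103 J.

ΔU ≈ 4100 J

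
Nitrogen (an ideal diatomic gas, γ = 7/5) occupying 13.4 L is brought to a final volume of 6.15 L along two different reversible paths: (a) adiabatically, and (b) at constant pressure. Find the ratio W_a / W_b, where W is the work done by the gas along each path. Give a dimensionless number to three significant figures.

W_a / W_b ≈ 1.69

Path (a) adiabatic: W = P₁V₁(1 − (V₁/V₂)^(γ−1))/(γ−1) → W_a/(P₁V₁) = -0.9138.
Path (b) isobaric: W = P₁(V₂ − V₁) → W_b/(P₁V₁) = -0.541.
W_a / W_b = -0.9138 / -0.541 = 1.689.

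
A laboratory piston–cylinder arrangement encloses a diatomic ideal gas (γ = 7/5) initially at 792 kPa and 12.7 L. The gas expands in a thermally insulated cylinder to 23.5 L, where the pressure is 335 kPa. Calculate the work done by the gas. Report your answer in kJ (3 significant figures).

Adiabatic: W = (P₁V₁ − P₂V₂)/(γ − 1) with γ = 7/5.
P₁V₁ = 10058 J, P₂V₂ = 7872 J.
W = (10058 − 7872) / 0.4 = 5465 J.

W ≈ 5.46 kJ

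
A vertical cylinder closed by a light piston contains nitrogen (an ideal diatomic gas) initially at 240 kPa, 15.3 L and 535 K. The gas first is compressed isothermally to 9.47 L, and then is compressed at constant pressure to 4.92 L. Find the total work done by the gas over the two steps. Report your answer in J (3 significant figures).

Step 1 (isothermal): W = P₁V₁ ln(V₂/V₁) = (3672) ln(9.47/15.3) = -1762 J.
After step 1: P = 387.8 kPa, V = 9.47 L, T = 535 K.
Step 2 (isobaric): W = PΔV = (387.8 kPa)(4.92 − 9.47 L) = -1764 J.
W_total = -1762 − 1764 = -3526 J.

W_total ≈ -3530 J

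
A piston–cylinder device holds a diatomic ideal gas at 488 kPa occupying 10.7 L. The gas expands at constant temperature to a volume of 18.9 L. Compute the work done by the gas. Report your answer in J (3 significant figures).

W ≈ 2970 J

Isothermal: W = nRT ln(V₂/V₁) = P₁V₁ ln(V₂/V₁).
P₁V₁ = (488 kPa)(10.7 L) = 5222 J.
W = 5222 × ln(18.9/10.7) = 5222 × 0.5689
W_by_gas = 2971 J.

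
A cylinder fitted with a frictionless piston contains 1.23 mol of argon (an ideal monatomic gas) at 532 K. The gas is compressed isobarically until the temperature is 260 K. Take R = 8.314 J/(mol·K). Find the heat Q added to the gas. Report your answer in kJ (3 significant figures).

Isobaric: W = nRΔT = (1.23)(8.314)(-272) = -2782 J.
ΔU = nCᵥΔT with Cᵥ = 3R/2: ΔU = (1.23)(12.47)(-272) = -4172 J.
Q = ΔU + W = -4172 − 2782 = -6954 J.

Q ≈ -6.95 kJ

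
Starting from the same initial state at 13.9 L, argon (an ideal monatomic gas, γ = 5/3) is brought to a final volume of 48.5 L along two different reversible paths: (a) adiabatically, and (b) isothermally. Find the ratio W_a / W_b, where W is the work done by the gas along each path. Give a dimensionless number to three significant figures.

Path (a) adiabatic: W = P₁V₁(1 − (V₁/V₂)^(γ−1))/(γ−1) → W_a/(P₁V₁) = 0.848.
Path (b) isothermal: W = P₁V₁ ln(V₂/V₁) → W_b/(P₁V₁) = 1.25.
W_a / W_b = 0.848 / 1.25 = 0.6785.

W_a / W_b ≈ 0.679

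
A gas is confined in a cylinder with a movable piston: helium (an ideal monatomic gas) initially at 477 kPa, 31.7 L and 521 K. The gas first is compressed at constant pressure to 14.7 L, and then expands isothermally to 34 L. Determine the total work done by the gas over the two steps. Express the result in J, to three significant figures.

W_total ≈ -2230 J

Step 1 (isobaric): W = PΔV = (477 kPa)(14.7 − 31.7 L) = -8109 J.
After step 1: P = 477 kPa, V = 14.7 L, T = 241.6 K.
Step 2 (isothermal): W = P₁V₁ ln(V₂/V₁) = (7012) ln(34/14.7) = 5880 J.
W_total = -8109 + 5880 = -2229 J.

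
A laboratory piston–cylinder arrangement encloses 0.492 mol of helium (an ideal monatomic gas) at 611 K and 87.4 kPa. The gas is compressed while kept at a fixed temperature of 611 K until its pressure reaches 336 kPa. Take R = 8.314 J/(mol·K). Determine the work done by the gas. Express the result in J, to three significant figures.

W ≈ -3370 J

Isothermal process: W = nRT ln(V₂/V₁) = nRT ln(P₁/P₂).
W = (0.492)(8.314)(611) × ln(87.4/336)
  = 2499 × ln(0.2601) = 2499 × -1.347
W_by_gas = -3366 J.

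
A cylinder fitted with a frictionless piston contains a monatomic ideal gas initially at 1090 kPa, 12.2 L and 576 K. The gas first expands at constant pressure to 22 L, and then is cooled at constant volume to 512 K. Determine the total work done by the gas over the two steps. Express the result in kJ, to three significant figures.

Step 1 (isobaric): W = PΔV = (1090 kPa)(22 − 12.2 L) = 10682 J.
Step 2 (isochoric): W = 0 (constant volume).
W_total = 10682 + 0 = 10682 J.

W_total ≈ 10.7 kJ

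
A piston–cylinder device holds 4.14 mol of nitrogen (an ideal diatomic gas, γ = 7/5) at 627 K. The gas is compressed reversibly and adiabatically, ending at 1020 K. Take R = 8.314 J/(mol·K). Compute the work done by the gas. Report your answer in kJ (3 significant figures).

W ≈ -33.8 kJ

Adiabatic ⇒ Q = 0, so W_by = −ΔU = nCᵥ(T₁ − T₂).
Cᵥ = 5R/2 = 20.79 J/(mol·K).
W = (4.14)(20.79)(627 − 1020) = -33818 J.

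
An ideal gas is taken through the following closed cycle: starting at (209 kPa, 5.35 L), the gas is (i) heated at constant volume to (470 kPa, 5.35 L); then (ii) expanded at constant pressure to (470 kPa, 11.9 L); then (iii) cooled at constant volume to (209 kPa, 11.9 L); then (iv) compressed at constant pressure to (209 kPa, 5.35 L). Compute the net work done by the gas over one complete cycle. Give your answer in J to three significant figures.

Constant-volume legs do no work.
W(ii) = (470)(11.9 − 5.35) = 3079 J; W(iv) = (209)(5.35 − 11.9) = -1369 J.
W_net = 3079 − 1369 = 1710 J (the clockwise enclosed area).

W_net ≈ 1710 J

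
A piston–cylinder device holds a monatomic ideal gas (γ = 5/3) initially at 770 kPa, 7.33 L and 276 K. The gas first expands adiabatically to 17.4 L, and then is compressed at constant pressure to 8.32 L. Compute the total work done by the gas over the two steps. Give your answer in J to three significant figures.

Step 1 (adiabatic): W = (P₁V₁ − P₂V₂)/(γ−1) = (5644 − 3172)/0.667 = 3709 J.
After step 1: P = 182.3 kPa, V = 17.4 L, T = 155.1 K.
Step 2 (isobaric): W = PΔV = (182.3 kPa)(8.32 − 17.4 L) = -1655 J.
W_total = 3709 − 1655 = 2053 J.

W_total ≈ 2050 J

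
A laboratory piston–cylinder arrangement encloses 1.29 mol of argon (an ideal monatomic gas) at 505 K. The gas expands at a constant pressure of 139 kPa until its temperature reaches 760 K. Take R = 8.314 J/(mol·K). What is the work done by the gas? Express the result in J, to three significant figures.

W ≈ 2730 J

Isobaric: W = P ΔV = nR ΔT.
W = (1.29)(8.314)(760 − 505) = 2735 J.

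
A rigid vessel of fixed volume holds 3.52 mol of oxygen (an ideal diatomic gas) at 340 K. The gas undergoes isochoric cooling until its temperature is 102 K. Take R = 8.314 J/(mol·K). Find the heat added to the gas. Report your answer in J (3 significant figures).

Q ≈ -17400 J

Constant volume ⇒ W = 0, so Q = ΔU = nCᵥΔT with Cᵥ = 5R/2 = 20.79 J/(mol·K).
ΔU = (3.52)(20.79)(102 − 340) = -17413 J.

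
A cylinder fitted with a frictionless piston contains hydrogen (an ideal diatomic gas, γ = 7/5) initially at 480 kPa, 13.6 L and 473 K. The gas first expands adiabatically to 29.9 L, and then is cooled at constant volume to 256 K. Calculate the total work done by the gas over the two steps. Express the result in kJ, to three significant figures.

W_total ≈ 4.41 kJ

Step 1 (adiabatic): W = (P₁V₁ − P₂V₂)/(γ−1) = (6528 − 4764)/0.4 = 4411 J.
Step 2 (isochoric): W = 0 (constant volume).
W_total = 4411 + 0 = 4411 J.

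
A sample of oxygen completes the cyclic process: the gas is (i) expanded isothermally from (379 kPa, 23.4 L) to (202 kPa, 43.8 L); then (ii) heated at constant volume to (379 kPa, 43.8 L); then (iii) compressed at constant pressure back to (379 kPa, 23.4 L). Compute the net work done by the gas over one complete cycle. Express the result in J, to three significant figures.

Leg (i): W = PᵢVᵢ ln(V_f/Vᵢ) = (8869) ln(43.8/23.4) = 5560 J.
Leg (ii): W = 0.
Leg (iii): W = PΔV = (379)(23.4 − 43.8) = -7732 J.
W_net = 5560 − 7732 = -2172 J.

W_net ≈ -2170 J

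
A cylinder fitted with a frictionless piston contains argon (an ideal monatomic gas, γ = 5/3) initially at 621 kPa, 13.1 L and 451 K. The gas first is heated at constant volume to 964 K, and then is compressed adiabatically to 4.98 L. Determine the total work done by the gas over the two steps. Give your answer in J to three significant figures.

Step 1 (isochoric): W = 0 (constant volume).
After step 1: P = 1327 kPa (V unchanged).
Step 2 (adiabatic): W = (P₁V₁ − P₂V₂)/(γ−1) = (17389 − 33135)/0.667 = -23620 J.
W_total = 0 − 23620 = -23620 J.

W_total ≈ -23600 J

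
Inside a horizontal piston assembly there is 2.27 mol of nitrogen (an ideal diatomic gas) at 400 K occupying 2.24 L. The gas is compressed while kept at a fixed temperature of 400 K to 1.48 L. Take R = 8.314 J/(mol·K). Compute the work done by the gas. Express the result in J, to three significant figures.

W ≈ -3130 J

Isothermal: W = nRT ln(V₂/V₁).
W = (2.27)(8.314)(400) × ln(1.48/2.24)
  = 7549 × -0.4144
W_by_gas = -3129 J.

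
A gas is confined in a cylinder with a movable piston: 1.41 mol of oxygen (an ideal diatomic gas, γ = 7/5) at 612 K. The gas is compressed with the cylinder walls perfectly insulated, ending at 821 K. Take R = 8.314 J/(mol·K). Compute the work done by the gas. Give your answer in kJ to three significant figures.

Adiabatic ⇒ Q = 0, so W_by = −ΔU = nCᵥ(T₁ − T₂).
Cᵥ = 5R/2 = 20.79 J/(mol·K).
W = (1.41)(20.79)(612 − 821) = -6125 J.

W ≈ -6.13 kJ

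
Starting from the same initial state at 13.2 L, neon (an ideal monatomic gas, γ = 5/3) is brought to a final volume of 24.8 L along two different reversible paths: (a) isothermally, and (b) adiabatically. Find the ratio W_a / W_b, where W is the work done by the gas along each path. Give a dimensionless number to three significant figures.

W_a / W_b ≈ 1.22

Path (a) isothermal: W = P₁V₁ ln(V₂/V₁) → W_a/(P₁V₁) = 0.6306.
Path (b) adiabatic: W = P₁V₁(1 − (V₁/V₂)^(γ−1))/(γ−1) → W_b/(P₁V₁) = 0.5148.
W_a / W_b = 0.6306 / 0.5148 = 1.225.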